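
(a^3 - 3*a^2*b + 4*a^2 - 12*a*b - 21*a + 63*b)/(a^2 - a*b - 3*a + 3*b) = (a^2 - 3*a*b + 7*a - 21*b)/(a - b)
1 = 1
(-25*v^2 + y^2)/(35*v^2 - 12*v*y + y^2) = (5*v + y)/(-7*v + y)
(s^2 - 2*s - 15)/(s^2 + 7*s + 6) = (s^2 - 2*s - 15)/(s^2 + 7*s + 6)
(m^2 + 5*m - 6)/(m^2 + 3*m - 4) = (m + 6)/(m + 4)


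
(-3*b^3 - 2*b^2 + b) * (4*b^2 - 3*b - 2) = -12*b^5 + b^4 + 16*b^3 + b^2 - 2*b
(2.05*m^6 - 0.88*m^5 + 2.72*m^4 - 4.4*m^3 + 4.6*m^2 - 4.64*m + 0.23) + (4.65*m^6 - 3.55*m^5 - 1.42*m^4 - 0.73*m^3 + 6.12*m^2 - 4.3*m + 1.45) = 6.7*m^6 - 4.43*m^5 + 1.3*m^4 - 5.13*m^3 + 10.72*m^2 - 8.94*m + 1.68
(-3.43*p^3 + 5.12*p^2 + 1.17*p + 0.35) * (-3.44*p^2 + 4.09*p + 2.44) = 11.7992*p^5 - 31.6415*p^4 + 8.5468*p^3 + 16.0741*p^2 + 4.2863*p + 0.854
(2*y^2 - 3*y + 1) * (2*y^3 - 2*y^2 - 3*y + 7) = 4*y^5 - 10*y^4 + 2*y^3 + 21*y^2 - 24*y + 7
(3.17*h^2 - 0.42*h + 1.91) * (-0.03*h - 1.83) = -0.0951*h^3 - 5.7885*h^2 + 0.7113*h - 3.4953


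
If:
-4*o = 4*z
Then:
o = -z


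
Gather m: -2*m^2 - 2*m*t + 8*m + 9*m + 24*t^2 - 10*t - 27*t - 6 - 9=-2*m^2 + m*(17 - 2*t) + 24*t^2 - 37*t - 15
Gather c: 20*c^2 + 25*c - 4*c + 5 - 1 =20*c^2 + 21*c + 4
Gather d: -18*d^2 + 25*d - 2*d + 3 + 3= -18*d^2 + 23*d + 6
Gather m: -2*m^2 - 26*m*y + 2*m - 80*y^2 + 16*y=-2*m^2 + m*(2 - 26*y) - 80*y^2 + 16*y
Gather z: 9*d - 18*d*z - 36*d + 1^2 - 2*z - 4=-27*d + z*(-18*d - 2) - 3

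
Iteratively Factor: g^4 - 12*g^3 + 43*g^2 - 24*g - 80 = (g - 4)*(g^3 - 8*g^2 + 11*g + 20) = (g - 4)*(g + 1)*(g^2 - 9*g + 20) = (g - 4)^2*(g + 1)*(g - 5)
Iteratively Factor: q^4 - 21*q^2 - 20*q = (q + 1)*(q^3 - q^2 - 20*q) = (q + 1)*(q + 4)*(q^2 - 5*q) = q*(q + 1)*(q + 4)*(q - 5)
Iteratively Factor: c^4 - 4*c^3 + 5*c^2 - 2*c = (c)*(c^3 - 4*c^2 + 5*c - 2) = c*(c - 1)*(c^2 - 3*c + 2) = c*(c - 1)^2*(c - 2)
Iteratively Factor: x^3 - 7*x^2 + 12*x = (x)*(x^2 - 7*x + 12) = x*(x - 4)*(x - 3)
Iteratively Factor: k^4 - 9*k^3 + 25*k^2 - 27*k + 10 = (k - 2)*(k^3 - 7*k^2 + 11*k - 5) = (k - 2)*(k - 1)*(k^2 - 6*k + 5) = (k - 2)*(k - 1)^2*(k - 5)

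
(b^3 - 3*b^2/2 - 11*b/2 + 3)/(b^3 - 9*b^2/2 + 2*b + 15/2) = (2*b^2 + 3*b - 2)/(2*b^2 - 3*b - 5)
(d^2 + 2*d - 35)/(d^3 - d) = (d^2 + 2*d - 35)/(d^3 - d)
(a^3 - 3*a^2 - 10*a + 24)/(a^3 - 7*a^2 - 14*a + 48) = (a - 4)/(a - 8)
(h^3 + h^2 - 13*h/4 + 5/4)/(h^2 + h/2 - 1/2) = (2*h^2 + 3*h - 5)/(2*(h + 1))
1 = 1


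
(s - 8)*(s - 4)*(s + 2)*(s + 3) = s^4 - 7*s^3 - 22*s^2 + 88*s + 192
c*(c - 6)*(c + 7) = c^3 + c^2 - 42*c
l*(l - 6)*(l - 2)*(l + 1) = l^4 - 7*l^3 + 4*l^2 + 12*l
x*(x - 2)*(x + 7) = x^3 + 5*x^2 - 14*x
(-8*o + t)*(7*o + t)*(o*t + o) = -56*o^3*t - 56*o^3 - o^2*t^2 - o^2*t + o*t^3 + o*t^2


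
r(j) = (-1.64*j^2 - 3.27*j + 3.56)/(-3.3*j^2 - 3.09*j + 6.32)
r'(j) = (-3.28*j - 3.27)/(-3.3*j^2 - 3.09*j + 6.32) + (6.6*j + 3.09)*(-1.64*j^2 - 3.27*j + 3.56)/(-3.3*j^2 - 3.09*j + 6.32)^2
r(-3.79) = 0.26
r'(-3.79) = -0.12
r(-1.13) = 0.92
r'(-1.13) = -0.64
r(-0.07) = 0.58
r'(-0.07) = -0.23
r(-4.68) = 0.33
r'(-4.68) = -0.06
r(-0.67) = 0.73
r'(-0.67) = -0.30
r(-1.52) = 1.40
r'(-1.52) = -2.35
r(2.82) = 0.65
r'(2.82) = -0.06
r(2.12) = 0.71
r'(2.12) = -0.13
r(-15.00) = 0.46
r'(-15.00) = -0.00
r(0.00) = 0.56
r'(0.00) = -0.24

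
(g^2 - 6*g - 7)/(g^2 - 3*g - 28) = (g + 1)/(g + 4)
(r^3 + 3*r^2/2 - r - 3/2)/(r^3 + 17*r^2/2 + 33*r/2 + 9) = (r - 1)/(r + 6)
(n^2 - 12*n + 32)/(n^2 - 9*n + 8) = (n - 4)/(n - 1)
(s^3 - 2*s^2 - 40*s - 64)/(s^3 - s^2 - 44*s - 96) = (s + 2)/(s + 3)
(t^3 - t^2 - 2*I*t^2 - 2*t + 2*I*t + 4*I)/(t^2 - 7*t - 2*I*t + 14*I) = (t^2 - t - 2)/(t - 7)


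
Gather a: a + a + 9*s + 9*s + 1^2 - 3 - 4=2*a + 18*s - 6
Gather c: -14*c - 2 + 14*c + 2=0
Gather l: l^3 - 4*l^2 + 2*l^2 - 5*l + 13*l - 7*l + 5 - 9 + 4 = l^3 - 2*l^2 + l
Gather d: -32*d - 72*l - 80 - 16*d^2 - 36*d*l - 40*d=-16*d^2 + d*(-36*l - 72) - 72*l - 80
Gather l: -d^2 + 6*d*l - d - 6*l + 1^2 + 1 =-d^2 - d + l*(6*d - 6) + 2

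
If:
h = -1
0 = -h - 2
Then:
No Solution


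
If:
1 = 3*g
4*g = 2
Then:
No Solution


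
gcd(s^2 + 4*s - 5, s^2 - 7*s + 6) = s - 1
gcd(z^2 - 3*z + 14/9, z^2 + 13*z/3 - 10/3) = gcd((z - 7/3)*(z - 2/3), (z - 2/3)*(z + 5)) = z - 2/3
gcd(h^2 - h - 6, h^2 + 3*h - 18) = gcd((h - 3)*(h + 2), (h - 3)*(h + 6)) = h - 3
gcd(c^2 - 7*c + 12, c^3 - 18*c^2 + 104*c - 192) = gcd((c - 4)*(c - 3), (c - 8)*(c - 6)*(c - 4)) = c - 4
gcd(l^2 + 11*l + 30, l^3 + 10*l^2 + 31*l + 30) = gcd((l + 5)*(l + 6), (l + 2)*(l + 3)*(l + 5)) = l + 5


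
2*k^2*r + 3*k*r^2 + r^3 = r*(k + r)*(2*k + r)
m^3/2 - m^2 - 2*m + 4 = (m/2 + 1)*(m - 2)^2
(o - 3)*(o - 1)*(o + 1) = o^3 - 3*o^2 - o + 3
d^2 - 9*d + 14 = (d - 7)*(d - 2)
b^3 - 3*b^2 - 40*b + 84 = (b - 7)*(b - 2)*(b + 6)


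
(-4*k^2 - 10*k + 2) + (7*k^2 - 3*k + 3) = 3*k^2 - 13*k + 5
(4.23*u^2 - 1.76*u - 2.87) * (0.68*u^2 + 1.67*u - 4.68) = 2.8764*u^4 + 5.8673*u^3 - 24.6872*u^2 + 3.4439*u + 13.4316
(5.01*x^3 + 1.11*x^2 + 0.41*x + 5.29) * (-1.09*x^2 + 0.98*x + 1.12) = -5.4609*x^5 + 3.6999*x^4 + 6.2521*x^3 - 4.1211*x^2 + 5.6434*x + 5.9248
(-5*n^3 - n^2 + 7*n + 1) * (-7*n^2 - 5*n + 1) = 35*n^5 + 32*n^4 - 49*n^3 - 43*n^2 + 2*n + 1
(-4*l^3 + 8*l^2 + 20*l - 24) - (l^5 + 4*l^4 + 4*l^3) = -l^5 - 4*l^4 - 8*l^3 + 8*l^2 + 20*l - 24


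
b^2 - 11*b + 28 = (b - 7)*(b - 4)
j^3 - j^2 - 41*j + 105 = (j - 5)*(j - 3)*(j + 7)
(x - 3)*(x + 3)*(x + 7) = x^3 + 7*x^2 - 9*x - 63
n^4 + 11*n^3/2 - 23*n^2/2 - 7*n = n*(n - 2)*(n + 1/2)*(n + 7)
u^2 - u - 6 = (u - 3)*(u + 2)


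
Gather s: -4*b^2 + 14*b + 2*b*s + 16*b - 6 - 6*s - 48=-4*b^2 + 30*b + s*(2*b - 6) - 54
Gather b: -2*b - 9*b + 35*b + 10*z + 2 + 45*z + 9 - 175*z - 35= 24*b - 120*z - 24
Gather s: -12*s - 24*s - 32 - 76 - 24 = -36*s - 132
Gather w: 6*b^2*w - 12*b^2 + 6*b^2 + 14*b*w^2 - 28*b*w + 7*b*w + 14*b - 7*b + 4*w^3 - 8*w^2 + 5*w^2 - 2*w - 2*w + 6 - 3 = -6*b^2 + 7*b + 4*w^3 + w^2*(14*b - 3) + w*(6*b^2 - 21*b - 4) + 3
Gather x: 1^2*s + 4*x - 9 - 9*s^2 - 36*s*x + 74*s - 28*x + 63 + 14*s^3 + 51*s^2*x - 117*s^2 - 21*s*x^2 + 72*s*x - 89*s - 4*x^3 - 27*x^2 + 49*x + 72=14*s^3 - 126*s^2 - 14*s - 4*x^3 + x^2*(-21*s - 27) + x*(51*s^2 + 36*s + 25) + 126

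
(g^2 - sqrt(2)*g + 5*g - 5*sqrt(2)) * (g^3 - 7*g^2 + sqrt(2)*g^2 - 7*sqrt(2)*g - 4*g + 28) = g^5 - 2*g^4 - 41*g^3 + 4*sqrt(2)*g^2 + 12*g^2 - 8*sqrt(2)*g + 210*g - 140*sqrt(2)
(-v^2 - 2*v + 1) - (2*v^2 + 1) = -3*v^2 - 2*v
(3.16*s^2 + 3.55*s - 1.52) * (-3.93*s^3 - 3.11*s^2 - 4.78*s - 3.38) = -12.4188*s^5 - 23.7791*s^4 - 20.1717*s^3 - 22.9226*s^2 - 4.7334*s + 5.1376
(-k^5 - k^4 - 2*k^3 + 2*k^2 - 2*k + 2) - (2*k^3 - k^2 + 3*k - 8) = -k^5 - k^4 - 4*k^3 + 3*k^2 - 5*k + 10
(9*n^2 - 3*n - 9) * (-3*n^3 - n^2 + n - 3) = -27*n^5 + 39*n^3 - 21*n^2 + 27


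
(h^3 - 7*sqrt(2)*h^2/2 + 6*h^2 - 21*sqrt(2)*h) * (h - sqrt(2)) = h^4 - 9*sqrt(2)*h^3/2 + 6*h^3 - 27*sqrt(2)*h^2 + 7*h^2 + 42*h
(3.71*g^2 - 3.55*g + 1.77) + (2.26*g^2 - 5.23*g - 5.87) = 5.97*g^2 - 8.78*g - 4.1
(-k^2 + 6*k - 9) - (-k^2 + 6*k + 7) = -16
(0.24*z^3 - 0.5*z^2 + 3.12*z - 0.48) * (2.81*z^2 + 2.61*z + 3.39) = 0.6744*z^5 - 0.7786*z^4 + 8.2758*z^3 + 5.0994*z^2 + 9.324*z - 1.6272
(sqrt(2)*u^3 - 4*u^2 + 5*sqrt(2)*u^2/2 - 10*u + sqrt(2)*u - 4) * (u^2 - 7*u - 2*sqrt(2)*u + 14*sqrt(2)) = sqrt(2)*u^5 - 8*u^4 - 9*sqrt(2)*u^4/2 - 17*sqrt(2)*u^3/2 + 36*u^3 - 43*sqrt(2)*u^2 + 132*u^2 - 132*sqrt(2)*u + 56*u - 56*sqrt(2)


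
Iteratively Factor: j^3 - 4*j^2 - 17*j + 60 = (j + 4)*(j^2 - 8*j + 15) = (j - 5)*(j + 4)*(j - 3)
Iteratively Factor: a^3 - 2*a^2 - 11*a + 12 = (a - 1)*(a^2 - a - 12) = (a - 4)*(a - 1)*(a + 3)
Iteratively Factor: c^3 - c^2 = (c - 1)*(c^2) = c*(c - 1)*(c)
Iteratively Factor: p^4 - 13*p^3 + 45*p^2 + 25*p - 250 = (p - 5)*(p^3 - 8*p^2 + 5*p + 50) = (p - 5)^2*(p^2 - 3*p - 10) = (p - 5)^3*(p + 2)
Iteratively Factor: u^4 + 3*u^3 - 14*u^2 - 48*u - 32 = (u + 2)*(u^3 + u^2 - 16*u - 16) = (u + 2)*(u + 4)*(u^2 - 3*u - 4) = (u - 4)*(u + 2)*(u + 4)*(u + 1)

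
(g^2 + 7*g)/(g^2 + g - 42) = g/(g - 6)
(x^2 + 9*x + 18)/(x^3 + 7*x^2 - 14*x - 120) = (x + 3)/(x^2 + x - 20)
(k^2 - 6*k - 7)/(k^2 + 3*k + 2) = (k - 7)/(k + 2)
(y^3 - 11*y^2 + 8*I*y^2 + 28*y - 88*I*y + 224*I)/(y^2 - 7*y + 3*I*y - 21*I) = (y^2 + y*(-4 + 8*I) - 32*I)/(y + 3*I)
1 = 1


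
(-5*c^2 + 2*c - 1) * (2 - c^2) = 5*c^4 - 2*c^3 - 9*c^2 + 4*c - 2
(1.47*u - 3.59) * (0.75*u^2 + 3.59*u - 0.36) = 1.1025*u^3 + 2.5848*u^2 - 13.4173*u + 1.2924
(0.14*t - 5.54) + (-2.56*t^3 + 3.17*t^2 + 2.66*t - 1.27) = -2.56*t^3 + 3.17*t^2 + 2.8*t - 6.81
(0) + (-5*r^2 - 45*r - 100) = -5*r^2 - 45*r - 100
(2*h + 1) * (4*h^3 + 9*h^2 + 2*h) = 8*h^4 + 22*h^3 + 13*h^2 + 2*h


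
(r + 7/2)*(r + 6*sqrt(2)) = r^2 + 7*r/2 + 6*sqrt(2)*r + 21*sqrt(2)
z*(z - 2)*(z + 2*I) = z^3 - 2*z^2 + 2*I*z^2 - 4*I*z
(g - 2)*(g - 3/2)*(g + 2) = g^3 - 3*g^2/2 - 4*g + 6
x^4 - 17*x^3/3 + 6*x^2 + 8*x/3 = x*(x - 4)*(x - 2)*(x + 1/3)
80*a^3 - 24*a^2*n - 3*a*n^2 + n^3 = (-4*a + n)^2*(5*a + n)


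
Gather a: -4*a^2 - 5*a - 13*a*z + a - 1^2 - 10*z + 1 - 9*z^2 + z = -4*a^2 + a*(-13*z - 4) - 9*z^2 - 9*z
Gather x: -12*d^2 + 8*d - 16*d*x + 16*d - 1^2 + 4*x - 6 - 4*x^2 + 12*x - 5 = -12*d^2 + 24*d - 4*x^2 + x*(16 - 16*d) - 12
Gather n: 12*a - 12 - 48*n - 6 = 12*a - 48*n - 18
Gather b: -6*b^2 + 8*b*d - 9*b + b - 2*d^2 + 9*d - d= -6*b^2 + b*(8*d - 8) - 2*d^2 + 8*d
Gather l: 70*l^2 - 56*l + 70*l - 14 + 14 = 70*l^2 + 14*l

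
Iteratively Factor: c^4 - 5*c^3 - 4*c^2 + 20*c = (c)*(c^3 - 5*c^2 - 4*c + 20) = c*(c + 2)*(c^2 - 7*c + 10) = c*(c - 2)*(c + 2)*(c - 5)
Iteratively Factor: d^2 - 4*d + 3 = (d - 1)*(d - 3)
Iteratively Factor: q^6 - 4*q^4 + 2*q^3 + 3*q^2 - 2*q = (q - 1)*(q^5 + q^4 - 3*q^3 - q^2 + 2*q) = q*(q - 1)*(q^4 + q^3 - 3*q^2 - q + 2) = q*(q - 1)^2*(q^3 + 2*q^2 - q - 2) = q*(q - 1)^2*(q + 1)*(q^2 + q - 2) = q*(q - 1)^3*(q + 1)*(q + 2)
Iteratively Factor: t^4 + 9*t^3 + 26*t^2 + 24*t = (t + 4)*(t^3 + 5*t^2 + 6*t) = (t + 3)*(t + 4)*(t^2 + 2*t) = t*(t + 3)*(t + 4)*(t + 2)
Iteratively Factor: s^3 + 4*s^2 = (s)*(s^2 + 4*s) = s^2*(s + 4)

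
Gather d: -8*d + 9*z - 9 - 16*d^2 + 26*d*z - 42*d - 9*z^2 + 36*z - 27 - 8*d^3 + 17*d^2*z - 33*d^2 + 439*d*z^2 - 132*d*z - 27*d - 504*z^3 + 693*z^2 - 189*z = -8*d^3 + d^2*(17*z - 49) + d*(439*z^2 - 106*z - 77) - 504*z^3 + 684*z^2 - 144*z - 36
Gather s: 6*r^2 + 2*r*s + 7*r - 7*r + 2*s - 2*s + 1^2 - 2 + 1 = 6*r^2 + 2*r*s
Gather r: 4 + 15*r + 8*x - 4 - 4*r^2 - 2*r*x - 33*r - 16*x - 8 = -4*r^2 + r*(-2*x - 18) - 8*x - 8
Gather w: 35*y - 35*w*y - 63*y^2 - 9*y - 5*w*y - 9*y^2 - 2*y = -40*w*y - 72*y^2 + 24*y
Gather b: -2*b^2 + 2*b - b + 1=-2*b^2 + b + 1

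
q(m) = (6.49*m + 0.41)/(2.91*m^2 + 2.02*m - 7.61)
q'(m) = (-5.82*m - 2.02)*(6.49*m + 0.41)/(2.91*m^2 + 2.02*m - 7.61)^2 + 6.49/(2.91*m^2 + 2.02*m - 7.61) = (18.8859*m^2 + 13.1098*m - (5.82*m + 2.02)*(6.49*m + 0.41) - 49.3889)/(2.91*m^2 + 2.02*m - 7.61)^2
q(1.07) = -3.47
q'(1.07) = -16.60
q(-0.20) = 0.11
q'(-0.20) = -0.81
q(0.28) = -0.33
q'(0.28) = -1.13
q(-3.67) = -0.97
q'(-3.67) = -0.51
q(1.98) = 1.70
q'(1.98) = -2.12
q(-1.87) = 9.68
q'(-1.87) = -76.18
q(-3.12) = -1.38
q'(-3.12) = -1.09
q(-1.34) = 1.63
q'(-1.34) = -3.12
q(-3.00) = -1.52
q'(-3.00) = -1.36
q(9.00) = 0.24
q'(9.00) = -0.03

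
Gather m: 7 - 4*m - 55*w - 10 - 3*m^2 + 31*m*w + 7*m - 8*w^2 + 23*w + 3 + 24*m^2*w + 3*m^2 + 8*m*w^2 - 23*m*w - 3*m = 24*m^2*w + m*(8*w^2 + 8*w) - 8*w^2 - 32*w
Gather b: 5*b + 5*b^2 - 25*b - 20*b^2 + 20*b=-15*b^2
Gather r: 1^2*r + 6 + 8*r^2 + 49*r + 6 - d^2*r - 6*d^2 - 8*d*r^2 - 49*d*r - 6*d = -6*d^2 - 6*d + r^2*(8 - 8*d) + r*(-d^2 - 49*d + 50) + 12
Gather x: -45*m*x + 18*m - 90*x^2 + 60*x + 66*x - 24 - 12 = 18*m - 90*x^2 + x*(126 - 45*m) - 36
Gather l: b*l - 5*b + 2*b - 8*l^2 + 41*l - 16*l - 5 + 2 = -3*b - 8*l^2 + l*(b + 25) - 3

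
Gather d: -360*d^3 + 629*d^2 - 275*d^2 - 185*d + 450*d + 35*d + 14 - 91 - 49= -360*d^3 + 354*d^2 + 300*d - 126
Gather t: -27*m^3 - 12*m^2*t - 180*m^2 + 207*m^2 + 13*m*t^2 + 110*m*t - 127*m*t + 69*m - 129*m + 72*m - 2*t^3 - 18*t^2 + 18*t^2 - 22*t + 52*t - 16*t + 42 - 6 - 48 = -27*m^3 + 27*m^2 + 13*m*t^2 + 12*m - 2*t^3 + t*(-12*m^2 - 17*m + 14) - 12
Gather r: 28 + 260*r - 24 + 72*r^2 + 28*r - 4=72*r^2 + 288*r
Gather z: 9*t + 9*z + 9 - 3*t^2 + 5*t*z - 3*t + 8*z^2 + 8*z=-3*t^2 + 6*t + 8*z^2 + z*(5*t + 17) + 9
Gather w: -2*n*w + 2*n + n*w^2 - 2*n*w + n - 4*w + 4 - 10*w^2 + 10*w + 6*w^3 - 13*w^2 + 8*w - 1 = 3*n + 6*w^3 + w^2*(n - 23) + w*(14 - 4*n) + 3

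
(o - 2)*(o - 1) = o^2 - 3*o + 2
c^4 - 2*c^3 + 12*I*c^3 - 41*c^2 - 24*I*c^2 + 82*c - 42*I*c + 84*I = (c - 2)*(c + 2*I)*(c + 3*I)*(c + 7*I)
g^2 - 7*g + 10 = (g - 5)*(g - 2)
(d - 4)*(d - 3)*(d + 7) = d^3 - 37*d + 84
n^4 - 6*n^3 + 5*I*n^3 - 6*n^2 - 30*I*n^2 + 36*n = n*(n - 6)*(n + 2*I)*(n + 3*I)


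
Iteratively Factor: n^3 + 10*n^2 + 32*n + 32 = (n + 4)*(n^2 + 6*n + 8) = (n + 4)^2*(n + 2)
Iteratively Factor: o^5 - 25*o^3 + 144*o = (o)*(o^4 - 25*o^2 + 144) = o*(o - 4)*(o^3 + 4*o^2 - 9*o - 36) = o*(o - 4)*(o + 3)*(o^2 + o - 12) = o*(o - 4)*(o + 3)*(o + 4)*(o - 3)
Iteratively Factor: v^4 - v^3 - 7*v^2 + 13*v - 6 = (v - 2)*(v^3 + v^2 - 5*v + 3) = (v - 2)*(v - 1)*(v^2 + 2*v - 3) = (v - 2)*(v - 1)*(v + 3)*(v - 1)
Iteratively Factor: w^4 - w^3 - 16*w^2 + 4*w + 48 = (w + 2)*(w^3 - 3*w^2 - 10*w + 24) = (w - 4)*(w + 2)*(w^2 + w - 6) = (w - 4)*(w + 2)*(w + 3)*(w - 2)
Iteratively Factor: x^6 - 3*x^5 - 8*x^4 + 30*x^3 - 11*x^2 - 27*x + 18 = (x + 1)*(x^5 - 4*x^4 - 4*x^3 + 34*x^2 - 45*x + 18) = (x - 2)*(x + 1)*(x^4 - 2*x^3 - 8*x^2 + 18*x - 9) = (x - 2)*(x - 1)*(x + 1)*(x^3 - x^2 - 9*x + 9) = (x - 2)*(x - 1)^2*(x + 1)*(x^2 - 9) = (x - 2)*(x - 1)^2*(x + 1)*(x + 3)*(x - 3)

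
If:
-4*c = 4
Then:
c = -1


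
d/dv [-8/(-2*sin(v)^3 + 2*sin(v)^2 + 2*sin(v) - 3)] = 64*(-3*sin(v)^2 + 2*sin(v) + 1)*cos(v)/(4*sin(v)^2 + sin(v) + sin(3*v) - 6)^2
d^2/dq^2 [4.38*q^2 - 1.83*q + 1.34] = 8.76000000000000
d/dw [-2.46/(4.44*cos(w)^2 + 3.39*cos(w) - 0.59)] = -(21.8448*cos(w) + 8.3394)*sin(w)/(4.44*cos(w)^2 + 3.39*cos(w) - 0.59)^2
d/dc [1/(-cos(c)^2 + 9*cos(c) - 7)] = (9 - 2*cos(c))*sin(c)/(cos(c)^2 - 9*cos(c) + 7)^2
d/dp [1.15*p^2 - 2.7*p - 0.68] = 2.3*p - 2.7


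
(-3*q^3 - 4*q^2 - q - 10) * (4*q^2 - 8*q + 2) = -12*q^5 + 8*q^4 + 22*q^3 - 40*q^2 + 78*q - 20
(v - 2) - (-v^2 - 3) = v^2 + v + 1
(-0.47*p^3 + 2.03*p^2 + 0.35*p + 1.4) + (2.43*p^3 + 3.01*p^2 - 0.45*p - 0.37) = 1.96*p^3 + 5.04*p^2 - 0.1*p + 1.03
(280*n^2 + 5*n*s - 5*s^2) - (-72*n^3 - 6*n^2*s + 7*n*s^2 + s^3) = 72*n^3 + 6*n^2*s + 280*n^2 - 7*n*s^2 + 5*n*s - s^3 - 5*s^2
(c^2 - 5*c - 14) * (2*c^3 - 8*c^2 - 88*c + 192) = 2*c^5 - 18*c^4 - 76*c^3 + 744*c^2 + 272*c - 2688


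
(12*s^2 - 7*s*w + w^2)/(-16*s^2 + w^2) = (-3*s + w)/(4*s + w)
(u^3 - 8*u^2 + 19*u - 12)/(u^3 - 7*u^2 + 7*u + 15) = (u^2 - 5*u + 4)/(u^2 - 4*u - 5)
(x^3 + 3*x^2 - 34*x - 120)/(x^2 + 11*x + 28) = (x^2 - x - 30)/(x + 7)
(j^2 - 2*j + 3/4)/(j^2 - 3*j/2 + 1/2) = (j - 3/2)/(j - 1)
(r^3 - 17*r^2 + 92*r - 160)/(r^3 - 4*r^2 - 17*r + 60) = (r^2 - 12*r + 32)/(r^2 + r - 12)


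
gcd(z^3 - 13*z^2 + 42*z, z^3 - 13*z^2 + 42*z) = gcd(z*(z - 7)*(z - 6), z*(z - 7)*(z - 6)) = z^3 - 13*z^2 + 42*z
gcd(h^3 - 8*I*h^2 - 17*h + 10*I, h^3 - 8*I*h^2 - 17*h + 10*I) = h^3 - 8*I*h^2 - 17*h + 10*I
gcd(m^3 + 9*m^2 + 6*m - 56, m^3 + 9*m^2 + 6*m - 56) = m^3 + 9*m^2 + 6*m - 56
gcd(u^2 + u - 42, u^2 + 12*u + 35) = u + 7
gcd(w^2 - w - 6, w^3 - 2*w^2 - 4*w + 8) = w + 2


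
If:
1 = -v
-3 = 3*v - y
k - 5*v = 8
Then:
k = 3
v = -1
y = 0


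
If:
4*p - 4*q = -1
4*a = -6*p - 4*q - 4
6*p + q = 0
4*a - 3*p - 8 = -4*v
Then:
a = -65/56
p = -1/28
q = 3/14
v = 351/112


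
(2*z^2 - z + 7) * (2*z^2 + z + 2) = 4*z^4 + 17*z^2 + 5*z + 14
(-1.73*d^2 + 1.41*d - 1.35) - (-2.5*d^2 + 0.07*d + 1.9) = 0.77*d^2 + 1.34*d - 3.25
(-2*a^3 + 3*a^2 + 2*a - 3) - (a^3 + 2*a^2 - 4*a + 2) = -3*a^3 + a^2 + 6*a - 5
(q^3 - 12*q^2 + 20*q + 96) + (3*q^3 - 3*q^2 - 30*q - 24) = 4*q^3 - 15*q^2 - 10*q + 72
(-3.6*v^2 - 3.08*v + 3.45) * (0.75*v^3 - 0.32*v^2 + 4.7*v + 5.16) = -2.7*v^5 - 1.158*v^4 - 13.3469*v^3 - 34.156*v^2 + 0.322199999999999*v + 17.802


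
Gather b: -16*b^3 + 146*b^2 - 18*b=-16*b^3 + 146*b^2 - 18*b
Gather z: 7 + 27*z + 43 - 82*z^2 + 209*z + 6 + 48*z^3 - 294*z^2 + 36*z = 48*z^3 - 376*z^2 + 272*z + 56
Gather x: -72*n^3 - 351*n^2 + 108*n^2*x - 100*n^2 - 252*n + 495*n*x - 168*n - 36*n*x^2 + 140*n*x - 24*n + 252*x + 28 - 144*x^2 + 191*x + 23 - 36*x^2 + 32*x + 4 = -72*n^3 - 451*n^2 - 444*n + x^2*(-36*n - 180) + x*(108*n^2 + 635*n + 475) + 55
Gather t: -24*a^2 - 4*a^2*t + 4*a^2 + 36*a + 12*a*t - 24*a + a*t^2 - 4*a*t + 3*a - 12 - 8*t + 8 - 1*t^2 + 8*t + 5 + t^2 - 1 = -20*a^2 + a*t^2 + 15*a + t*(-4*a^2 + 8*a)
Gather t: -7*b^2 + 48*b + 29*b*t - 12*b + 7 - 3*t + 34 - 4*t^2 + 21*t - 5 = -7*b^2 + 36*b - 4*t^2 + t*(29*b + 18) + 36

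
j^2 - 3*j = j*(j - 3)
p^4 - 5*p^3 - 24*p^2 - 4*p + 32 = (p - 8)*(p - 1)*(p + 2)^2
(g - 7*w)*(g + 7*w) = g^2 - 49*w^2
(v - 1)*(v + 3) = v^2 + 2*v - 3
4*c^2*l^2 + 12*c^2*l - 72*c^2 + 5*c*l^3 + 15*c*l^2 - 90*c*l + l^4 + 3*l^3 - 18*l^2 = (c + l)*(4*c + l)*(l - 3)*(l + 6)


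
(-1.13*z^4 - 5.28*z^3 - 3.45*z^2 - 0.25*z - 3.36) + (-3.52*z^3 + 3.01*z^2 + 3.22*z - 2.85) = -1.13*z^4 - 8.8*z^3 - 0.44*z^2 + 2.97*z - 6.21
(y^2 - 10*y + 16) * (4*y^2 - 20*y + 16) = 4*y^4 - 60*y^3 + 280*y^2 - 480*y + 256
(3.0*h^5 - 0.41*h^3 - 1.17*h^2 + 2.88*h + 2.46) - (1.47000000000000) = 3.0*h^5 - 0.41*h^3 - 1.17*h^2 + 2.88*h + 0.99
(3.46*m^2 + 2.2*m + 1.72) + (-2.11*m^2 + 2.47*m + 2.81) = 1.35*m^2 + 4.67*m + 4.53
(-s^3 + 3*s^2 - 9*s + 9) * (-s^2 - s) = s^5 - 2*s^4 + 6*s^3 - 9*s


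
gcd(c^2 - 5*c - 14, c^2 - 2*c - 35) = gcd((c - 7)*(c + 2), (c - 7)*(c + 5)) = c - 7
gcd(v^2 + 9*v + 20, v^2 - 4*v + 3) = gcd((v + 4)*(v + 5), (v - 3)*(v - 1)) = 1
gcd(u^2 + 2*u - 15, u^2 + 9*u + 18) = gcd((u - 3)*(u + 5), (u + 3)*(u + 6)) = 1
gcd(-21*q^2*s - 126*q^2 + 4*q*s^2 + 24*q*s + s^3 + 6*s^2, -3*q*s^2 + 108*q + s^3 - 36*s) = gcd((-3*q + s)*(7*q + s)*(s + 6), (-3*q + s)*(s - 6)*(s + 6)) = 3*q*s + 18*q - s^2 - 6*s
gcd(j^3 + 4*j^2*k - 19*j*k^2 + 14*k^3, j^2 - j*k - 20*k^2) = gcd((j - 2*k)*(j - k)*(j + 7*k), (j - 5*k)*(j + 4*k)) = 1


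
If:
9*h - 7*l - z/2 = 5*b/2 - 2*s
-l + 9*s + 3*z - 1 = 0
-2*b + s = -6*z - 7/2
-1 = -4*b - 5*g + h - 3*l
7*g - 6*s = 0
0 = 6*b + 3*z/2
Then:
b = 11214/77425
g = 17637/77425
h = -9919/30970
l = -53609/154850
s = 41153/154850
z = -44856/77425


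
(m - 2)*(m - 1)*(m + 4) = m^3 + m^2 - 10*m + 8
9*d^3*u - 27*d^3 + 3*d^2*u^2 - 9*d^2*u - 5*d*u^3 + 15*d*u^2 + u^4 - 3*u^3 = (-3*d + u)^2*(d + u)*(u - 3)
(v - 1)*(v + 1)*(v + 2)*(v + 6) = v^4 + 8*v^3 + 11*v^2 - 8*v - 12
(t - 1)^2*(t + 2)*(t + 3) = t^4 + 3*t^3 - 3*t^2 - 7*t + 6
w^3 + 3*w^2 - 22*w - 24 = (w - 4)*(w + 1)*(w + 6)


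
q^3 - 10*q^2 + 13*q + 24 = (q - 8)*(q - 3)*(q + 1)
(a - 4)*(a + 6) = a^2 + 2*a - 24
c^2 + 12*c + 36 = (c + 6)^2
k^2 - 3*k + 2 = (k - 2)*(k - 1)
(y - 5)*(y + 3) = y^2 - 2*y - 15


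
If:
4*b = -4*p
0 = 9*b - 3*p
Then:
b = 0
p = 0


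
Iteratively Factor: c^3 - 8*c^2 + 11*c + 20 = (c + 1)*(c^2 - 9*c + 20) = (c - 4)*(c + 1)*(c - 5)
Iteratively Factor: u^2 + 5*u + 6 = (u + 2)*(u + 3)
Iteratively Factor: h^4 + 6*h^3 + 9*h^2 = (h)*(h^3 + 6*h^2 + 9*h) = h*(h + 3)*(h^2 + 3*h) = h*(h + 3)^2*(h)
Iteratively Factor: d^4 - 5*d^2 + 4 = (d + 1)*(d^3 - d^2 - 4*d + 4) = (d - 1)*(d + 1)*(d^2 - 4) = (d - 2)*(d - 1)*(d + 1)*(d + 2)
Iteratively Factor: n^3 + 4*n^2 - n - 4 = (n + 1)*(n^2 + 3*n - 4) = (n - 1)*(n + 1)*(n + 4)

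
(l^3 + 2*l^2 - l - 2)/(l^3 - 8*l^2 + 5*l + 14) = (l^2 + l - 2)/(l^2 - 9*l + 14)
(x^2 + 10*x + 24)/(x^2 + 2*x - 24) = (x + 4)/(x - 4)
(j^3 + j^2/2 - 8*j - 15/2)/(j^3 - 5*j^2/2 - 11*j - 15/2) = (2*j^2 - j - 15)/(2*j^2 - 7*j - 15)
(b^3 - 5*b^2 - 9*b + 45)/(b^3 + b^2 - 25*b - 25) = (b^2 - 9)/(b^2 + 6*b + 5)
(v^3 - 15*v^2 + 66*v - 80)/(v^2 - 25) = (v^2 - 10*v + 16)/(v + 5)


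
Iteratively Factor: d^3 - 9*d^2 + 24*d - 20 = (d - 5)*(d^2 - 4*d + 4) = (d - 5)*(d - 2)*(d - 2)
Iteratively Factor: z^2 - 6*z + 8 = (z - 4)*(z - 2)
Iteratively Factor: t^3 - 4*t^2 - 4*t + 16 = (t - 2)*(t^2 - 2*t - 8) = (t - 4)*(t - 2)*(t + 2)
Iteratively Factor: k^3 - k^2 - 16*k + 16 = (k - 1)*(k^2 - 16) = (k - 4)*(k - 1)*(k + 4)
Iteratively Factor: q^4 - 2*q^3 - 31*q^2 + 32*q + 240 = (q - 5)*(q^3 + 3*q^2 - 16*q - 48) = (q - 5)*(q + 4)*(q^2 - q - 12) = (q - 5)*(q + 3)*(q + 4)*(q - 4)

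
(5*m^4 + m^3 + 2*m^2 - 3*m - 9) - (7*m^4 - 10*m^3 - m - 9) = -2*m^4 + 11*m^3 + 2*m^2 - 2*m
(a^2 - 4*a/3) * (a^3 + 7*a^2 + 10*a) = a^5 + 17*a^4/3 + 2*a^3/3 - 40*a^2/3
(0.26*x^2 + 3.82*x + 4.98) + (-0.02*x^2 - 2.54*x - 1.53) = 0.24*x^2 + 1.28*x + 3.45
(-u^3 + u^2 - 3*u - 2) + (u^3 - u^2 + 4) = 2 - 3*u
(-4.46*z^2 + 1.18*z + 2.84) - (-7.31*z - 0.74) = -4.46*z^2 + 8.49*z + 3.58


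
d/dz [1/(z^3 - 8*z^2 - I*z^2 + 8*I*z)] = (-3*z^2 + 16*z + 2*I*z - 8*I)/(z^2*(z^2 - 8*z - I*z + 8*I)^2)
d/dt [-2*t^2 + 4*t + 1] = 4 - 4*t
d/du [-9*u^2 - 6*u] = -18*u - 6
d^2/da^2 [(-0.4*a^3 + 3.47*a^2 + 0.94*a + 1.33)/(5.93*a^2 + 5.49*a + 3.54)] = (-1.4210854715202e-14*a^5 - 2.27373675443232e-13*a^4 - 167.144866*a^3 - 203.084742*a^2 + 111.322638*a + 74.76567)/(208.527857*a^6 + 579.165903*a^5 + 909.643617*a^4 + 856.952217*a^3 + 543.025026*a^2 + 206.395452*a + 44.361864)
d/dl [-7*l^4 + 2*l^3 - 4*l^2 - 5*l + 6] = -28*l^3 + 6*l^2 - 8*l - 5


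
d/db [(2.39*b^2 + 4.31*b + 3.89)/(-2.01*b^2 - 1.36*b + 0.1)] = (5.4127*b^2 + 16.1158*b + 5.7214)/(4.0401*b^4 + 5.4672*b^3 + 1.4476*b^2 - 0.272*b + 0.01)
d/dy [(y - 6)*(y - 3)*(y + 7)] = 3*y^2 - 4*y - 45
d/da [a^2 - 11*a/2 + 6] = 2*a - 11/2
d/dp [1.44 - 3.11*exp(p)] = -3.11*exp(p)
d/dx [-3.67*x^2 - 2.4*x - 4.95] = -7.34*x - 2.4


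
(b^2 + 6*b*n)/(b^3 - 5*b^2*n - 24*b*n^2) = (b + 6*n)/(b^2 - 5*b*n - 24*n^2)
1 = 1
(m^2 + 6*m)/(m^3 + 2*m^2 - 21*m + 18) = m/(m^2 - 4*m + 3)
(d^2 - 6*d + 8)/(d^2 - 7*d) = (d^2 - 6*d + 8)/(d*(d - 7))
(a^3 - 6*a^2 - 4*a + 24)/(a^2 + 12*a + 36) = (a^3 - 6*a^2 - 4*a + 24)/(a^2 + 12*a + 36)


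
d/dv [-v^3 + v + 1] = 1 - 3*v^2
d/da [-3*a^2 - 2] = -6*a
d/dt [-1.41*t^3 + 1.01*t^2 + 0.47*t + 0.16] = -4.23*t^2 + 2.02*t + 0.47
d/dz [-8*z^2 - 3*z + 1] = -16*z - 3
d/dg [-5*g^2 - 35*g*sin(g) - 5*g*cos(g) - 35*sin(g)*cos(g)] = 5*g*sin(g) - 35*g*cos(g) - 10*g - 35*sin(g) - 5*cos(g) - 35*cos(2*g)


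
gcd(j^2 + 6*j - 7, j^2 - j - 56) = j + 7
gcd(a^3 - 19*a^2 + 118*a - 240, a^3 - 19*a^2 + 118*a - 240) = a^3 - 19*a^2 + 118*a - 240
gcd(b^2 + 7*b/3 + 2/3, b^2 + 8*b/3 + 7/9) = b + 1/3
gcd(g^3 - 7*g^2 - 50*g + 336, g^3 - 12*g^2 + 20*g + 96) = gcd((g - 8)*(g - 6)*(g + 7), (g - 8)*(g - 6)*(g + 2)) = g^2 - 14*g + 48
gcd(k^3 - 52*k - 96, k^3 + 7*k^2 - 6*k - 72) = k + 6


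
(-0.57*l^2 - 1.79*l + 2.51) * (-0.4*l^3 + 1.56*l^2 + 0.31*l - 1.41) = 0.228*l^5 - 0.1732*l^4 - 3.9731*l^3 + 4.1644*l^2 + 3.302*l - 3.5391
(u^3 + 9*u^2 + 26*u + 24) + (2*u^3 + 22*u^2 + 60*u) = 3*u^3 + 31*u^2 + 86*u + 24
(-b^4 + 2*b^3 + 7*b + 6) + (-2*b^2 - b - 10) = -b^4 + 2*b^3 - 2*b^2 + 6*b - 4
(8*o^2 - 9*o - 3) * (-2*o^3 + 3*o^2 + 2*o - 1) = -16*o^5 + 42*o^4 - 5*o^3 - 35*o^2 + 3*o + 3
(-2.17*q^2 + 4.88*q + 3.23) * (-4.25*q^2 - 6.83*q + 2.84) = 9.2225*q^4 - 5.9189*q^3 - 53.2207*q^2 - 8.2017*q + 9.1732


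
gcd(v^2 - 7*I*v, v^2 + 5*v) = v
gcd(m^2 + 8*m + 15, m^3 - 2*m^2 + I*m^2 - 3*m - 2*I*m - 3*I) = 1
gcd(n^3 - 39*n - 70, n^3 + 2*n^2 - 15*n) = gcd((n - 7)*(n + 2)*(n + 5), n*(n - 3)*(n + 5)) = n + 5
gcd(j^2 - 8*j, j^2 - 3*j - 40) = j - 8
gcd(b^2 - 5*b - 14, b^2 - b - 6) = b + 2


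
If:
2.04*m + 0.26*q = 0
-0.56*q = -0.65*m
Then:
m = 0.00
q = 0.00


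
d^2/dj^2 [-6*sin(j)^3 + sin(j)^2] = 9*sin(j)/2 - 27*sin(3*j)/2 + 2*cos(2*j)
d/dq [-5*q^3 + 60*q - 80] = 60 - 15*q^2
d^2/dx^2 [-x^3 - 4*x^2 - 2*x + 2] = -6*x - 8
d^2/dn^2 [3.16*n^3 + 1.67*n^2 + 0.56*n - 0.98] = 18.96*n + 3.34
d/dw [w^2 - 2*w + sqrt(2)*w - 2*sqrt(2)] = 2*w - 2 + sqrt(2)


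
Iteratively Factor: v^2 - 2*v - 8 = (v + 2)*(v - 4)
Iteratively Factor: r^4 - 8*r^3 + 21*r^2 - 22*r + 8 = (r - 1)*(r^3 - 7*r^2 + 14*r - 8) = (r - 4)*(r - 1)*(r^2 - 3*r + 2) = (r - 4)*(r - 2)*(r - 1)*(r - 1)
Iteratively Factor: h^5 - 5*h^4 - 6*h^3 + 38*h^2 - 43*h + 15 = (h - 1)*(h^4 - 4*h^3 - 10*h^2 + 28*h - 15) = (h - 5)*(h - 1)*(h^3 + h^2 - 5*h + 3) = (h - 5)*(h - 1)*(h + 3)*(h^2 - 2*h + 1) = (h - 5)*(h - 1)^2*(h + 3)*(h - 1)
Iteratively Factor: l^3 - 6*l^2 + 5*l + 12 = (l - 4)*(l^2 - 2*l - 3) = (l - 4)*(l + 1)*(l - 3)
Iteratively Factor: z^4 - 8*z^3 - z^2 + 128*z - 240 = (z - 5)*(z^3 - 3*z^2 - 16*z + 48) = (z - 5)*(z - 3)*(z^2 - 16) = (z - 5)*(z - 4)*(z - 3)*(z + 4)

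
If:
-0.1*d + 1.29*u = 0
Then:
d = 12.9*u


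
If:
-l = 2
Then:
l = -2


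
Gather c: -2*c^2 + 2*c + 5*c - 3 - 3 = -2*c^2 + 7*c - 6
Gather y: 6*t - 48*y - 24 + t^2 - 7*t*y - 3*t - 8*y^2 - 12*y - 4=t^2 + 3*t - 8*y^2 + y*(-7*t - 60) - 28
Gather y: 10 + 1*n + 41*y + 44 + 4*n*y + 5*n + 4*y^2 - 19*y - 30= 6*n + 4*y^2 + y*(4*n + 22) + 24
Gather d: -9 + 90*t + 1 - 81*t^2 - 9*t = -81*t^2 + 81*t - 8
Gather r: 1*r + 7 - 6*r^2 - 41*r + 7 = -6*r^2 - 40*r + 14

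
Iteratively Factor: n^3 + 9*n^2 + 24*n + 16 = (n + 4)*(n^2 + 5*n + 4) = (n + 1)*(n + 4)*(n + 4)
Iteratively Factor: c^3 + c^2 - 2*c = (c)*(c^2 + c - 2) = c*(c + 2)*(c - 1)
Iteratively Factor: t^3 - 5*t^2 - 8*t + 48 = (t - 4)*(t^2 - t - 12) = (t - 4)*(t + 3)*(t - 4)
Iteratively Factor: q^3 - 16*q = (q)*(q^2 - 16) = q*(q - 4)*(q + 4)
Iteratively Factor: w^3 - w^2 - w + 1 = (w - 1)*(w^2 - 1) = (w - 1)*(w + 1)*(w - 1)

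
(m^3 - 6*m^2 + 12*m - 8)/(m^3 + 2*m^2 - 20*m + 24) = (m - 2)/(m + 6)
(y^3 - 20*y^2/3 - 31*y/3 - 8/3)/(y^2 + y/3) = y - 7 - 8/y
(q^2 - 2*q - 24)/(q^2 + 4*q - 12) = (q^2 - 2*q - 24)/(q^2 + 4*q - 12)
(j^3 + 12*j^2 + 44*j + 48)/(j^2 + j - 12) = (j^2 + 8*j + 12)/(j - 3)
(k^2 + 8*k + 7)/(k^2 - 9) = (k^2 + 8*k + 7)/(k^2 - 9)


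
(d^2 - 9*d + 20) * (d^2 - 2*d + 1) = d^4 - 11*d^3 + 39*d^2 - 49*d + 20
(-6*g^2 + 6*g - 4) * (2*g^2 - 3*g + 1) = -12*g^4 + 30*g^3 - 32*g^2 + 18*g - 4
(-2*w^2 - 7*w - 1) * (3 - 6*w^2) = 12*w^4 + 42*w^3 - 21*w - 3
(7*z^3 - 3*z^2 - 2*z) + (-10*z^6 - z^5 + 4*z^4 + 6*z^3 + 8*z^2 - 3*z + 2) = -10*z^6 - z^5 + 4*z^4 + 13*z^3 + 5*z^2 - 5*z + 2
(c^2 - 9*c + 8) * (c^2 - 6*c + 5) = c^4 - 15*c^3 + 67*c^2 - 93*c + 40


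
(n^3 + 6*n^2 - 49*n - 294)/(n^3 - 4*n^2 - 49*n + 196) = (n + 6)/(n - 4)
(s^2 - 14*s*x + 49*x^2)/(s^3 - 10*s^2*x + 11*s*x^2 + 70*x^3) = (-s + 7*x)/(-s^2 + 3*s*x + 10*x^2)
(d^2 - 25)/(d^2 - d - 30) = (d - 5)/(d - 6)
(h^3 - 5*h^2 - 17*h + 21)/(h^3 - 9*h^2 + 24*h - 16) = (h^2 - 4*h - 21)/(h^2 - 8*h + 16)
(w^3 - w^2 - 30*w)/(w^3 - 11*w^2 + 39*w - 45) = w*(w^2 - w - 30)/(w^3 - 11*w^2 + 39*w - 45)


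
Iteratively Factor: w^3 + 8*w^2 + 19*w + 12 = (w + 1)*(w^2 + 7*w + 12) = (w + 1)*(w + 4)*(w + 3)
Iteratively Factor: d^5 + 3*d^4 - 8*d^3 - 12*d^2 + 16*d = (d - 2)*(d^4 + 5*d^3 + 2*d^2 - 8*d) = (d - 2)*(d + 2)*(d^3 + 3*d^2 - 4*d) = d*(d - 2)*(d + 2)*(d^2 + 3*d - 4) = d*(d - 2)*(d - 1)*(d + 2)*(d + 4)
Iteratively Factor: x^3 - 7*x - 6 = (x + 1)*(x^2 - x - 6) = (x - 3)*(x + 1)*(x + 2)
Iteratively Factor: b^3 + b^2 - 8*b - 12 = (b - 3)*(b^2 + 4*b + 4) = (b - 3)*(b + 2)*(b + 2)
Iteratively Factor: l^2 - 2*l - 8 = (l + 2)*(l - 4)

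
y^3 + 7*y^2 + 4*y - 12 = (y - 1)*(y + 2)*(y + 6)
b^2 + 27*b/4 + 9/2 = (b + 3/4)*(b + 6)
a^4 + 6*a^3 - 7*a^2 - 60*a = a*(a - 3)*(a + 4)*(a + 5)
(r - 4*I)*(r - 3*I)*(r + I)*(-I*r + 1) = -I*r^4 - 5*r^3 - I*r^2 - 17*r - 12*I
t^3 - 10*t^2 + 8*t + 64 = (t - 8)*(t - 4)*(t + 2)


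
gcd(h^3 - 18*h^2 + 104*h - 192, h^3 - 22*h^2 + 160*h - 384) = h^2 - 14*h + 48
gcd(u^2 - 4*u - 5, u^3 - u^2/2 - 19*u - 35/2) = u^2 - 4*u - 5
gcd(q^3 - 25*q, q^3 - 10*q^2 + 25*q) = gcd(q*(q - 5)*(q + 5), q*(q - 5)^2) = q^2 - 5*q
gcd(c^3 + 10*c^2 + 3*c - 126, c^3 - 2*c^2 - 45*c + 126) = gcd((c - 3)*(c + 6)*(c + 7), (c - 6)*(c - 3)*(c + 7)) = c^2 + 4*c - 21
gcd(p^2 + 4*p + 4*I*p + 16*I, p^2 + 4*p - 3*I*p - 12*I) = p + 4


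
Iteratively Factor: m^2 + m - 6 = (m + 3)*(m - 2)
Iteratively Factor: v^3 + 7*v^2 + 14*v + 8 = (v + 2)*(v^2 + 5*v + 4) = (v + 2)*(v + 4)*(v + 1)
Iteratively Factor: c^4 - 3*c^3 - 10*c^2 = (c - 5)*(c^3 + 2*c^2) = c*(c - 5)*(c^2 + 2*c) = c^2*(c - 5)*(c + 2)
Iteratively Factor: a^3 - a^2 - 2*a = (a - 2)*(a^2 + a) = a*(a - 2)*(a + 1)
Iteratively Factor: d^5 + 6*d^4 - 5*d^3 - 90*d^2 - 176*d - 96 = (d + 1)*(d^4 + 5*d^3 - 10*d^2 - 80*d - 96) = (d + 1)*(d + 2)*(d^3 + 3*d^2 - 16*d - 48) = (d - 4)*(d + 1)*(d + 2)*(d^2 + 7*d + 12) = (d - 4)*(d + 1)*(d + 2)*(d + 4)*(d + 3)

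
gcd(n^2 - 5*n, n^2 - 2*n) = n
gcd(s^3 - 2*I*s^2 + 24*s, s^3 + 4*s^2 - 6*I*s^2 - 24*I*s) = s^2 - 6*I*s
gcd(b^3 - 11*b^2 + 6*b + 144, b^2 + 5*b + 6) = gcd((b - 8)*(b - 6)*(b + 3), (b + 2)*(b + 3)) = b + 3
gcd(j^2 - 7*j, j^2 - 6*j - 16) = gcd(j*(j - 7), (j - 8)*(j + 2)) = 1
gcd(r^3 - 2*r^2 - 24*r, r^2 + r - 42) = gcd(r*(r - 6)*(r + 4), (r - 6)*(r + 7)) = r - 6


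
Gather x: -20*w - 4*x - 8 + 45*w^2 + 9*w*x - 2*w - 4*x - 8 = 45*w^2 - 22*w + x*(9*w - 8) - 16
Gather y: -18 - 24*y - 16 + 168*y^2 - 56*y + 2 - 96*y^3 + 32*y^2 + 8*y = -96*y^3 + 200*y^2 - 72*y - 32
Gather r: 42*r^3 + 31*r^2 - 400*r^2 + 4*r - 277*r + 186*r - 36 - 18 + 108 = 42*r^3 - 369*r^2 - 87*r + 54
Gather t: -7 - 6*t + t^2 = t^2 - 6*t - 7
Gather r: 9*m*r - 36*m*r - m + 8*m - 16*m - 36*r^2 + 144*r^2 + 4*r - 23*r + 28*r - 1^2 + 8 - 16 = -9*m + 108*r^2 + r*(9 - 27*m) - 9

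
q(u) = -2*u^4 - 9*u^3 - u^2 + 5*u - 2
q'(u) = -8*u^3 - 27*u^2 - 2*u + 5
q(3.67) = -804.82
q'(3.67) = -761.45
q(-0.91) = -1.97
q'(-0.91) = -9.51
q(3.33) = -574.70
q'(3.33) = -596.47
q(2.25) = -149.59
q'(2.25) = -227.31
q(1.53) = -39.88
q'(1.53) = -89.92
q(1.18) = -16.16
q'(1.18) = -48.10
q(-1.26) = 3.07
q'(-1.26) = -19.34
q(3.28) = -545.43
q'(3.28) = -574.34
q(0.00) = -2.00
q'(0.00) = 5.00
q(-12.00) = -26126.00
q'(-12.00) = 9965.00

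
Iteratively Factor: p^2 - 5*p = (p - 5)*(p)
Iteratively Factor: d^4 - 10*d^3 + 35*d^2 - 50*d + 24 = (d - 1)*(d^3 - 9*d^2 + 26*d - 24) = (d - 2)*(d - 1)*(d^2 - 7*d + 12) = (d - 4)*(d - 2)*(d - 1)*(d - 3)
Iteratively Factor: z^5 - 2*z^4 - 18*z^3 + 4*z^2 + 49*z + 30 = (z - 2)*(z^4 - 18*z^2 - 32*z - 15) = (z - 2)*(z + 1)*(z^3 - z^2 - 17*z - 15) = (z - 2)*(z + 1)^2*(z^2 - 2*z - 15) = (z - 5)*(z - 2)*(z + 1)^2*(z + 3)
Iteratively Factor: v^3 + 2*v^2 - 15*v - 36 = (v + 3)*(v^2 - v - 12) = (v + 3)^2*(v - 4)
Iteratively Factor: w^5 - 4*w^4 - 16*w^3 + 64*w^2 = (w + 4)*(w^4 - 8*w^3 + 16*w^2) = (w - 4)*(w + 4)*(w^3 - 4*w^2) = w*(w - 4)*(w + 4)*(w^2 - 4*w) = w^2*(w - 4)*(w + 4)*(w - 4)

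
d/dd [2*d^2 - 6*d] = 4*d - 6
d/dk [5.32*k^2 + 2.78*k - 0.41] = 10.64*k + 2.78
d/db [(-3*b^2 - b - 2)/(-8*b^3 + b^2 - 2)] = (-2*b*(12*b - 1)*(3*b^2 + b + 2) + (6*b + 1)*(8*b^3 - b^2 + 2))/(8*b^3 - b^2 + 2)^2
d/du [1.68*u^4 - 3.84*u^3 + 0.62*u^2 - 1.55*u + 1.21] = 6.72*u^3 - 11.52*u^2 + 1.24*u - 1.55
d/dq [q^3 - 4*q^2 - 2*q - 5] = 3*q^2 - 8*q - 2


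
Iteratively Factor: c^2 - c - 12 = (c - 4)*(c + 3)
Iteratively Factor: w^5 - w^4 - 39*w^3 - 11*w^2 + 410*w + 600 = (w + 2)*(w^4 - 3*w^3 - 33*w^2 + 55*w + 300) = (w - 5)*(w + 2)*(w^3 + 2*w^2 - 23*w - 60) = (w - 5)*(w + 2)*(w + 4)*(w^2 - 2*w - 15) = (w - 5)^2*(w + 2)*(w + 4)*(w + 3)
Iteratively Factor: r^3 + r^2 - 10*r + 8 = (r + 4)*(r^2 - 3*r + 2) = (r - 1)*(r + 4)*(r - 2)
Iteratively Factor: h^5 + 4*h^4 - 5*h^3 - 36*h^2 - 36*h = (h + 2)*(h^4 + 2*h^3 - 9*h^2 - 18*h) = (h + 2)*(h + 3)*(h^3 - h^2 - 6*h) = h*(h + 2)*(h + 3)*(h^2 - h - 6) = h*(h + 2)^2*(h + 3)*(h - 3)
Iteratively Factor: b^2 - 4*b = (b)*(b - 4)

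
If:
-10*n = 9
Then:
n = -9/10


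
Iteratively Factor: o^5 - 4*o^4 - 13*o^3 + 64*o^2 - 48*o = (o + 4)*(o^4 - 8*o^3 + 19*o^2 - 12*o) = (o - 3)*(o + 4)*(o^3 - 5*o^2 + 4*o) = o*(o - 3)*(o + 4)*(o^2 - 5*o + 4) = o*(o - 4)*(o - 3)*(o + 4)*(o - 1)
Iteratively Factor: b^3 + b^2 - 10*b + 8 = (b - 1)*(b^2 + 2*b - 8) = (b - 2)*(b - 1)*(b + 4)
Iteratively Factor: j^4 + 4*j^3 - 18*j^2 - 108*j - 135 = (j - 5)*(j^3 + 9*j^2 + 27*j + 27) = (j - 5)*(j + 3)*(j^2 + 6*j + 9) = (j - 5)*(j + 3)^2*(j + 3)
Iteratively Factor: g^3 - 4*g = (g)*(g^2 - 4) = g*(g - 2)*(g + 2)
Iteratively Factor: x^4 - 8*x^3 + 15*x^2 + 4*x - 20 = (x - 5)*(x^3 - 3*x^2 + 4) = (x - 5)*(x + 1)*(x^2 - 4*x + 4) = (x - 5)*(x - 2)*(x + 1)*(x - 2)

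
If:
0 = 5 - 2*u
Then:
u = 5/2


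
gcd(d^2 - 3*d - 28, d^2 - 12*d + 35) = d - 7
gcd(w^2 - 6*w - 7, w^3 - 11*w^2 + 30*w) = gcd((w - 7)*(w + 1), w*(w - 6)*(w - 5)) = 1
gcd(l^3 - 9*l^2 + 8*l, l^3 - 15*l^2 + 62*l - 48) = l^2 - 9*l + 8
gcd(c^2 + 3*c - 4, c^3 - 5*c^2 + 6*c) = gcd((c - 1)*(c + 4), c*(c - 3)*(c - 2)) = 1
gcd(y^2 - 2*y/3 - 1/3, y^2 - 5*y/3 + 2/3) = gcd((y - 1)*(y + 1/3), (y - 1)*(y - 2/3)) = y - 1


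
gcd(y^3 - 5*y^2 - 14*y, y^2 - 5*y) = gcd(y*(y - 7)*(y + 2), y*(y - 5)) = y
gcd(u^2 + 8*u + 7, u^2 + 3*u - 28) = u + 7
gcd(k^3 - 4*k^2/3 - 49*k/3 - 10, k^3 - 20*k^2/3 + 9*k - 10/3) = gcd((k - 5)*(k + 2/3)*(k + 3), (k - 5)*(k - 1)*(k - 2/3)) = k - 5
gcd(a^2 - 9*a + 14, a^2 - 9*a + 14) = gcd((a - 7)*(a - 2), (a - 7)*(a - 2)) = a^2 - 9*a + 14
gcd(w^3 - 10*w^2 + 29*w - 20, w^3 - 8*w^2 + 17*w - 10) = w^2 - 6*w + 5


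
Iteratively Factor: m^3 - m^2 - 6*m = (m + 2)*(m^2 - 3*m) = (m - 3)*(m + 2)*(m)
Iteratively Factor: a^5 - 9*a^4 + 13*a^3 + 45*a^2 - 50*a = (a - 5)*(a^4 - 4*a^3 - 7*a^2 + 10*a) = (a - 5)*(a - 1)*(a^3 - 3*a^2 - 10*a) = (a - 5)*(a - 1)*(a + 2)*(a^2 - 5*a) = (a - 5)^2*(a - 1)*(a + 2)*(a)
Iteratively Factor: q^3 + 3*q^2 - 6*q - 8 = (q + 4)*(q^2 - q - 2) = (q - 2)*(q + 4)*(q + 1)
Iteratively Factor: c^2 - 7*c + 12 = (c - 4)*(c - 3)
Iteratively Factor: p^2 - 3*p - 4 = (p + 1)*(p - 4)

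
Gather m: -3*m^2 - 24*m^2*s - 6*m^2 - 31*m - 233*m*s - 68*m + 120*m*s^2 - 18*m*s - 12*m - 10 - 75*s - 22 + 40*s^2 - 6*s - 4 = m^2*(-24*s - 9) + m*(120*s^2 - 251*s - 111) + 40*s^2 - 81*s - 36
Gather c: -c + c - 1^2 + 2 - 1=0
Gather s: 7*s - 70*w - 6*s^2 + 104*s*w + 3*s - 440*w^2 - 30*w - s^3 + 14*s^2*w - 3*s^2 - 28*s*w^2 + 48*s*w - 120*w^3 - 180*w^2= -s^3 + s^2*(14*w - 9) + s*(-28*w^2 + 152*w + 10) - 120*w^3 - 620*w^2 - 100*w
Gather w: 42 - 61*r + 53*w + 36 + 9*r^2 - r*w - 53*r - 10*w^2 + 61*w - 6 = 9*r^2 - 114*r - 10*w^2 + w*(114 - r) + 72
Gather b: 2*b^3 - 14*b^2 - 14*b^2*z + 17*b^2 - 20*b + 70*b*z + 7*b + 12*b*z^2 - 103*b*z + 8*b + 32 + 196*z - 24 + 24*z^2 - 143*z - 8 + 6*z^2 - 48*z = 2*b^3 + b^2*(3 - 14*z) + b*(12*z^2 - 33*z - 5) + 30*z^2 + 5*z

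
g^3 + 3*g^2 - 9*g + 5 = (g - 1)^2*(g + 5)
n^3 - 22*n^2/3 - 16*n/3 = n*(n - 8)*(n + 2/3)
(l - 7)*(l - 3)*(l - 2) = l^3 - 12*l^2 + 41*l - 42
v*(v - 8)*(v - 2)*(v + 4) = v^4 - 6*v^3 - 24*v^2 + 64*v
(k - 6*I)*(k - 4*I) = k^2 - 10*I*k - 24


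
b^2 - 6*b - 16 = (b - 8)*(b + 2)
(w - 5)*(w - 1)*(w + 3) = w^3 - 3*w^2 - 13*w + 15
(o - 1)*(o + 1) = o^2 - 1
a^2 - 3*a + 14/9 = (a - 7/3)*(a - 2/3)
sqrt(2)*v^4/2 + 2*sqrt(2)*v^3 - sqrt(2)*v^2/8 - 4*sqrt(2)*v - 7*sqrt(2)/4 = (v + 1/2)*(v + 7/2)*(v - sqrt(2))*(sqrt(2)*v/2 + 1)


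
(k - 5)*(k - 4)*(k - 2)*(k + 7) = k^4 - 4*k^3 - 39*k^2 + 226*k - 280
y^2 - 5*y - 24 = (y - 8)*(y + 3)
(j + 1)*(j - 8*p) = j^2 - 8*j*p + j - 8*p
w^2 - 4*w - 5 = (w - 5)*(w + 1)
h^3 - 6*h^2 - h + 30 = (h - 5)*(h - 3)*(h + 2)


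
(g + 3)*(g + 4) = g^2 + 7*g + 12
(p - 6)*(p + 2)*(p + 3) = p^3 - p^2 - 24*p - 36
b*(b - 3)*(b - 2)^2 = b^4 - 7*b^3 + 16*b^2 - 12*b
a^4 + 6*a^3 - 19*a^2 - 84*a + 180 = (a - 3)*(a - 2)*(a + 5)*(a + 6)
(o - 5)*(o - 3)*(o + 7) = o^3 - o^2 - 41*o + 105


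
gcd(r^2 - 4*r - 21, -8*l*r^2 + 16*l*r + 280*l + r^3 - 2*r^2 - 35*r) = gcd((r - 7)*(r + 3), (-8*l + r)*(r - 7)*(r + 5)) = r - 7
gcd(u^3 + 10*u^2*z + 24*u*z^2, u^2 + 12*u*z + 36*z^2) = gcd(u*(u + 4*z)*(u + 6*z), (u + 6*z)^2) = u + 6*z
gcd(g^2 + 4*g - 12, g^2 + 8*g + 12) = g + 6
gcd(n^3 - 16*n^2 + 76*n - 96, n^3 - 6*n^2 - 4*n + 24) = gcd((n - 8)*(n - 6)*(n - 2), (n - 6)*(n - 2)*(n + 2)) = n^2 - 8*n + 12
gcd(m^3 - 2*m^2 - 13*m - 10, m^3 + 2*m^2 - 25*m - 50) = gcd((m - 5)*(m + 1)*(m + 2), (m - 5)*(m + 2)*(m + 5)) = m^2 - 3*m - 10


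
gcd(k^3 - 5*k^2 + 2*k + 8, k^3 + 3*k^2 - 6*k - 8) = k^2 - k - 2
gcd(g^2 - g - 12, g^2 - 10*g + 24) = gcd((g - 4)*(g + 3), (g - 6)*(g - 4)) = g - 4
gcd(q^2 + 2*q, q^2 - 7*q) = q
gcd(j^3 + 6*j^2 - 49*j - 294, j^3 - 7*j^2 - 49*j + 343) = j^2 - 49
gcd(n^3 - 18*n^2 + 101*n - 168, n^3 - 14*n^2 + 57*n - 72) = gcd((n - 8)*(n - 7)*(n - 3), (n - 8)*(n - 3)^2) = n^2 - 11*n + 24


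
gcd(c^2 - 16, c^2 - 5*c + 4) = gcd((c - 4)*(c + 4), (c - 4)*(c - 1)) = c - 4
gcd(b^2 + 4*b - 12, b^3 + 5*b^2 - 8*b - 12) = b^2 + 4*b - 12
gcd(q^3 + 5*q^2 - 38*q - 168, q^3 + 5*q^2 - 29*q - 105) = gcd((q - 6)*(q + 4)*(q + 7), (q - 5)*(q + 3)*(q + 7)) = q + 7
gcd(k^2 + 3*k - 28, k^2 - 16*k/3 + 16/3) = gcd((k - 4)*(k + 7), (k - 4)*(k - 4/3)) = k - 4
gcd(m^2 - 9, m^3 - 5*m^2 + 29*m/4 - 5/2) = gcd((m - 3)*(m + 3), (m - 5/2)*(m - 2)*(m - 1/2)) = 1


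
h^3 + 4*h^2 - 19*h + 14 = (h - 2)*(h - 1)*(h + 7)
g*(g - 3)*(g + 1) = g^3 - 2*g^2 - 3*g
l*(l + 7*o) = l^2 + 7*l*o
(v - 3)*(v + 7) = v^2 + 4*v - 21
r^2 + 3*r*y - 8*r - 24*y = (r - 8)*(r + 3*y)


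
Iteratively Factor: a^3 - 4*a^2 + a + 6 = (a - 2)*(a^2 - 2*a - 3) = (a - 2)*(a + 1)*(a - 3)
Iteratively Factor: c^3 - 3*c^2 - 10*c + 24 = (c - 4)*(c^2 + c - 6) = (c - 4)*(c - 2)*(c + 3)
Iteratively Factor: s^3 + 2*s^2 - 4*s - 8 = (s - 2)*(s^2 + 4*s + 4) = (s - 2)*(s + 2)*(s + 2)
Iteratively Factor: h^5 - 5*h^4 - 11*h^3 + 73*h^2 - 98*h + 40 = (h - 1)*(h^4 - 4*h^3 - 15*h^2 + 58*h - 40) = (h - 1)^2*(h^3 - 3*h^2 - 18*h + 40) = (h - 2)*(h - 1)^2*(h^2 - h - 20) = (h - 5)*(h - 2)*(h - 1)^2*(h + 4)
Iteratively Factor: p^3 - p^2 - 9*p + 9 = (p - 3)*(p^2 + 2*p - 3) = (p - 3)*(p + 3)*(p - 1)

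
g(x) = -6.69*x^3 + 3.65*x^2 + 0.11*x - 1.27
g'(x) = -20.07*x^2 + 7.3*x + 0.11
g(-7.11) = 2587.02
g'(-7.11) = -1066.37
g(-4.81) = 827.14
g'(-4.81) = -499.34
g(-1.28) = 18.60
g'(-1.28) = -42.12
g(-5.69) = 1348.71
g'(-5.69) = -691.22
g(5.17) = -827.62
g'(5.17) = -498.60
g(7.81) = -2964.75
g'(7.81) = -1167.07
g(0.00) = -1.27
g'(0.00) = 0.11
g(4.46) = -521.69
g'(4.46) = -366.56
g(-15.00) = 23397.08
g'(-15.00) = -4625.14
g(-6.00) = 1574.51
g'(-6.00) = -766.21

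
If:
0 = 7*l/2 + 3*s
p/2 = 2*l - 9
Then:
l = -6*s/7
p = -24*s/7 - 18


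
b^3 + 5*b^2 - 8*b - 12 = (b - 2)*(b + 1)*(b + 6)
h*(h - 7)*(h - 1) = h^3 - 8*h^2 + 7*h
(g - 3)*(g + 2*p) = g^2 + 2*g*p - 3*g - 6*p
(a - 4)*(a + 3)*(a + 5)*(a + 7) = a^4 + 11*a^3 + 11*a^2 - 179*a - 420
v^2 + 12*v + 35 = (v + 5)*(v + 7)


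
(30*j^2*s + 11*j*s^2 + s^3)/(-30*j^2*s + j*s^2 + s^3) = (5*j + s)/(-5*j + s)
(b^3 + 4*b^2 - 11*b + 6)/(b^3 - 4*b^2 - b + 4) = (b^2 + 5*b - 6)/(b^2 - 3*b - 4)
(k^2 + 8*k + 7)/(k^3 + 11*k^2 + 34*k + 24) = (k + 7)/(k^2 + 10*k + 24)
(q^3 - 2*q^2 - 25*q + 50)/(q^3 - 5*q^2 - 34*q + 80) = (q - 5)/(q - 8)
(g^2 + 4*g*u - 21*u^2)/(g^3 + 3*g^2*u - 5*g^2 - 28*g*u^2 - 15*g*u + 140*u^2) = (-g + 3*u)/(-g^2 + 4*g*u + 5*g - 20*u)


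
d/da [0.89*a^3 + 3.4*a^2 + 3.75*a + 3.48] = 2.67*a^2 + 6.8*a + 3.75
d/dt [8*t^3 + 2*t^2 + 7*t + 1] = 24*t^2 + 4*t + 7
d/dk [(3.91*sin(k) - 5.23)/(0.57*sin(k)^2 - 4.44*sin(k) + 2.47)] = (-2.2287*sin(k)^2 + 5.9622*sin(k) - 13.5635)*cos(k)/(0.3249*sin(k)^4 - 5.0616*sin(k)^3 + 22.5294*sin(k)^2 - 21.9336*sin(k) + 6.1009)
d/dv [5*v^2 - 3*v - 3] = 10*v - 3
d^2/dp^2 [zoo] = 0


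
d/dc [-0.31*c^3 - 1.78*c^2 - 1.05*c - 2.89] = -0.93*c^2 - 3.56*c - 1.05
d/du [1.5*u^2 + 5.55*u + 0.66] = 3.0*u + 5.55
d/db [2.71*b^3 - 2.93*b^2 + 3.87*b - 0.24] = 8.13*b^2 - 5.86*b + 3.87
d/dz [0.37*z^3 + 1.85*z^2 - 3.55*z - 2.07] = 1.11*z^2 + 3.7*z - 3.55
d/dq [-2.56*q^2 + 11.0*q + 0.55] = 11.0 - 5.12*q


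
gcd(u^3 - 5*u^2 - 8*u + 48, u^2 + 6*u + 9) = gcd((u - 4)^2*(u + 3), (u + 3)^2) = u + 3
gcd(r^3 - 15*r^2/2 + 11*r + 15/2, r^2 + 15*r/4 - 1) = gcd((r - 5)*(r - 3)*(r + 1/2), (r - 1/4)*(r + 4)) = 1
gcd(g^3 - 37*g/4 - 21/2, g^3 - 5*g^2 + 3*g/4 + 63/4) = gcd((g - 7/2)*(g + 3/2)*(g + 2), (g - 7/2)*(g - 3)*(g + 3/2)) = g^2 - 2*g - 21/4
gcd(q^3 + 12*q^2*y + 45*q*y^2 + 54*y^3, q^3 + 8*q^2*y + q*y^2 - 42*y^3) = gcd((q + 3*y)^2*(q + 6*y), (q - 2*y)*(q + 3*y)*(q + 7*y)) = q + 3*y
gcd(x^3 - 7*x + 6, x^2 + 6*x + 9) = x + 3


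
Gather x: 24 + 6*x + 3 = 6*x + 27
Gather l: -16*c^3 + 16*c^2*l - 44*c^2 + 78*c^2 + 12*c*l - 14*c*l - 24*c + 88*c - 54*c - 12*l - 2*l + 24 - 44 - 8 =-16*c^3 + 34*c^2 + 10*c + l*(16*c^2 - 2*c - 14) - 28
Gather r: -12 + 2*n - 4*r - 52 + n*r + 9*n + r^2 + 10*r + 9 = 11*n + r^2 + r*(n + 6) - 55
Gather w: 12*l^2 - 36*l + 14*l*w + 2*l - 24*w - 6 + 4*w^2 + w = 12*l^2 - 34*l + 4*w^2 + w*(14*l - 23) - 6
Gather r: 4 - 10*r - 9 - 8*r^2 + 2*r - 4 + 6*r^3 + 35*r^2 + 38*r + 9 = 6*r^3 + 27*r^2 + 30*r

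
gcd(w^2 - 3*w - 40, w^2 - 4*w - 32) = w - 8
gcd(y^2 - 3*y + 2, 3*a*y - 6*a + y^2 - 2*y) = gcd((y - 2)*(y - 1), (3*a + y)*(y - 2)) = y - 2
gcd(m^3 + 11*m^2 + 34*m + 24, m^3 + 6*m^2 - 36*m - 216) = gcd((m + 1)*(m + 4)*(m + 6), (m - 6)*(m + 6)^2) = m + 6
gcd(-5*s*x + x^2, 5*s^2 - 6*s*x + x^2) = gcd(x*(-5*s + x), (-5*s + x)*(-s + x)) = -5*s + x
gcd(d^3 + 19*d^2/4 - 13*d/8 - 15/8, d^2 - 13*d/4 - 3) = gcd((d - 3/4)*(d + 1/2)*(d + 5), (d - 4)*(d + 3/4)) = 1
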